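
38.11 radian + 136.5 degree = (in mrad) 4.049e+04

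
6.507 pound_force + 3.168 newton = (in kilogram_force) 3.275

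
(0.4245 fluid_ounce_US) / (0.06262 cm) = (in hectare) 2.005e-06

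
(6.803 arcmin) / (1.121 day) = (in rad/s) 2.043e-08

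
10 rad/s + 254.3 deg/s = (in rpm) 137.9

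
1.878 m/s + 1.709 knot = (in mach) 0.008097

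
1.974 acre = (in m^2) 7988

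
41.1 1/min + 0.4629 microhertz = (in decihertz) 6.85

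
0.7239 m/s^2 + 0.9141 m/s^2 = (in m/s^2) 1.638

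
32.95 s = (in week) 5.448e-05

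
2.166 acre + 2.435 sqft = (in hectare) 0.8766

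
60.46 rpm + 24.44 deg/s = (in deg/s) 387.2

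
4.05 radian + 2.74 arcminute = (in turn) 0.6447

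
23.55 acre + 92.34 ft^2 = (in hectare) 9.531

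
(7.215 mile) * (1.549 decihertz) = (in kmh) 6475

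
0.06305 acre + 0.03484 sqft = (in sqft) 2746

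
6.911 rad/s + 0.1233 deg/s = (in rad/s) 6.913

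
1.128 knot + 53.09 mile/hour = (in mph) 54.39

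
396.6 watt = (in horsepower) 0.5318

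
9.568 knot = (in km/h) 17.72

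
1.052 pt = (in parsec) 1.203e-20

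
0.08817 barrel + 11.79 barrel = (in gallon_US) 498.9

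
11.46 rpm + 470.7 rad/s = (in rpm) 4506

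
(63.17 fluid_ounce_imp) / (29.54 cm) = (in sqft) 0.0654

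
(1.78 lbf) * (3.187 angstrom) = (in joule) 2.523e-09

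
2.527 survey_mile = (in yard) 4448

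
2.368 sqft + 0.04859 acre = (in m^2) 196.9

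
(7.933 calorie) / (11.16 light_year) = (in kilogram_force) 3.206e-17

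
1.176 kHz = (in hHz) 11.76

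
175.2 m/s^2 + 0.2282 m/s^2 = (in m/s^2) 175.4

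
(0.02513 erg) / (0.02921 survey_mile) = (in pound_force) 1.202e-11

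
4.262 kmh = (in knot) 2.301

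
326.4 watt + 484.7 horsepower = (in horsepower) 485.1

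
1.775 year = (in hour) 1.555e+04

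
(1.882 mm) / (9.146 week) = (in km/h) 1.225e-09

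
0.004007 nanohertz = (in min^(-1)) 2.404e-10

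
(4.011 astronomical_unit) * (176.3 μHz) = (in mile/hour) 2.366e+08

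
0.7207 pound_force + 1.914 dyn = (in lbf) 0.7207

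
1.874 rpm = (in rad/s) 0.1962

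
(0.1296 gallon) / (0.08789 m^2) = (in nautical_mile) 3.014e-06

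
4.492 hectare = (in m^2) 4.492e+04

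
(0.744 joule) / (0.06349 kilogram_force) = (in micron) 1.195e+06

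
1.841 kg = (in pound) 4.059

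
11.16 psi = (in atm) 0.7594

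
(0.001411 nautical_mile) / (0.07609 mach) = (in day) 1.167e-06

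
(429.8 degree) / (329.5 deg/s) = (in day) 1.51e-05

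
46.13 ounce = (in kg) 1.308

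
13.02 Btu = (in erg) 1.374e+11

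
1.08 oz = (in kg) 0.03062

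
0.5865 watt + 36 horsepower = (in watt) 2.685e+04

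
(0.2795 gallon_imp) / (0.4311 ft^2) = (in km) 3.173e-05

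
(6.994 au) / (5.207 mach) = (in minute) 9.835e+06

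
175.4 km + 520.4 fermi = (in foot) 5.755e+05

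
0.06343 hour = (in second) 228.3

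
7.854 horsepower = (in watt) 5857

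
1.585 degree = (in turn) 0.004403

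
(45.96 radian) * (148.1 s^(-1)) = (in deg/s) 3.9e+05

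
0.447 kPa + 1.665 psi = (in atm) 0.1177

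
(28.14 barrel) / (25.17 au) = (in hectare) 1.188e-16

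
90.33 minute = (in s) 5420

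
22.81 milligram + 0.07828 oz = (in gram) 2.242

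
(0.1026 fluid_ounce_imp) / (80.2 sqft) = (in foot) 1.284e-06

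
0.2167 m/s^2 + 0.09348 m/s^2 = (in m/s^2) 0.3102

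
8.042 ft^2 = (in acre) 0.0001846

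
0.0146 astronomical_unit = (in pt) 6.191e+12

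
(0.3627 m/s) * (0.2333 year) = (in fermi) 2.669e+21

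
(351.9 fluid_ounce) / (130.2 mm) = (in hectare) 7.993e-06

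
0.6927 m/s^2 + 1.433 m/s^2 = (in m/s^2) 2.126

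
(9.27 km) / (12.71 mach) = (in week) 3.542e-06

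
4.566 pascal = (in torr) 0.03425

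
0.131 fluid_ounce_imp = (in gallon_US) 0.0009833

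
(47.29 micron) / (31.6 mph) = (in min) 5.579e-08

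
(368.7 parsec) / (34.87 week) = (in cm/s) 5.395e+13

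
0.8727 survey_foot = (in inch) 10.47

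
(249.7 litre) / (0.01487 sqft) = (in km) 0.1807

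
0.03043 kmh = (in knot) 0.01643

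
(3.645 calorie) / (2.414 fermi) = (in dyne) 6.318e+20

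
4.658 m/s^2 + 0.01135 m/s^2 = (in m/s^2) 4.669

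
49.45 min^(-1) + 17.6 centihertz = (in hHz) 0.01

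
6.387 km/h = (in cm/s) 177.4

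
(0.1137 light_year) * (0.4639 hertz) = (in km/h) 1.796e+15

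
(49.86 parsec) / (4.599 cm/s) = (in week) 5.531e+13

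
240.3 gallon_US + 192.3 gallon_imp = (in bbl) 11.22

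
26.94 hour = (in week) 0.1604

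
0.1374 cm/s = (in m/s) 0.001374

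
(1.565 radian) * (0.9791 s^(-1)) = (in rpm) 14.63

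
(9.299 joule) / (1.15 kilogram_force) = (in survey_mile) 0.0005124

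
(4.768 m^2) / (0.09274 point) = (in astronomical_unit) 9.742e-07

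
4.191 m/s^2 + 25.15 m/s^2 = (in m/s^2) 29.34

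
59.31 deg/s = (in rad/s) 1.035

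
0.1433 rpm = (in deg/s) 0.8598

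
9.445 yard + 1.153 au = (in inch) 6.791e+12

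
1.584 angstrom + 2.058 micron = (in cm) 0.0002058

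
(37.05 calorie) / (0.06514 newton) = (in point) 6.746e+06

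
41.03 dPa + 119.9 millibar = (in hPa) 119.9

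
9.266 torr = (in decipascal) 1.235e+04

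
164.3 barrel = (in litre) 2.612e+04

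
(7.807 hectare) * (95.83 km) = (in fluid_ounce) 2.53e+14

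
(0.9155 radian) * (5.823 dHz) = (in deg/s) 30.54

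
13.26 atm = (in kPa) 1344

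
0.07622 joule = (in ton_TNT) 1.822e-11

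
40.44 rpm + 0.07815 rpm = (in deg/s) 243.1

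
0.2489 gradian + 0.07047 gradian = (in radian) 0.005017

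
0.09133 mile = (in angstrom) 1.47e+12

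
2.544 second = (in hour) 0.0007067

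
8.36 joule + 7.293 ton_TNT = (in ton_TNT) 7.293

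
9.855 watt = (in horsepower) 0.01322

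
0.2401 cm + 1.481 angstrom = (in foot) 0.007877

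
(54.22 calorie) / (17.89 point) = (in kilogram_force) 3665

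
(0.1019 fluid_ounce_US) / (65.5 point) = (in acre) 3.223e-08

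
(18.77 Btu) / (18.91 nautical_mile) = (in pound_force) 0.1271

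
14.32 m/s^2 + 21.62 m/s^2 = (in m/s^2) 35.94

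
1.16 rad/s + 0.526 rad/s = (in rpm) 16.1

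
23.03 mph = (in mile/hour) 23.03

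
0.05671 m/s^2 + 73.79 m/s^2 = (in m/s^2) 73.85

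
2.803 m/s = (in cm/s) 280.3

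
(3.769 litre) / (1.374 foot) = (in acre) 2.224e-06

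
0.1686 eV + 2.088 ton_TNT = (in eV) 5.453e+28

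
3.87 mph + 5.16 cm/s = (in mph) 3.985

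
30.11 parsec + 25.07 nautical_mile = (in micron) 9.291e+23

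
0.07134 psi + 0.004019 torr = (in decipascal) 4924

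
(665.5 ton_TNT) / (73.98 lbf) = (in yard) 9.253e+09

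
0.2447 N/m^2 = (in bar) 2.447e-06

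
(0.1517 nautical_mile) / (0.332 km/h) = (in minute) 50.77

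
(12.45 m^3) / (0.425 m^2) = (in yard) 32.04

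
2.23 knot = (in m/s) 1.147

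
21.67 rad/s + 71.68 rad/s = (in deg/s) 5349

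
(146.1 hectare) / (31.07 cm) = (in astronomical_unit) 3.143e-05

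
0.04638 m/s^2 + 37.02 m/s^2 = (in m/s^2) 37.07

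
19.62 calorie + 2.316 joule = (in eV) 5.268e+20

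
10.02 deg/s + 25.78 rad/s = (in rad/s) 25.95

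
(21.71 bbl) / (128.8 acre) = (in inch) 0.0002607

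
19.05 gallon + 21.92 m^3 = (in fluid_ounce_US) 7.436e+05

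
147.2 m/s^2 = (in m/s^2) 147.2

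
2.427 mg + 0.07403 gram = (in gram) 0.07646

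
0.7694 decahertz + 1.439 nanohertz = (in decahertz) 0.7694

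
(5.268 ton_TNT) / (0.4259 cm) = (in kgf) 5.277e+11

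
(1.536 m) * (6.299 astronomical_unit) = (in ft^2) 1.558e+13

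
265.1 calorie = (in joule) 1109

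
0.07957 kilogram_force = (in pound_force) 0.1754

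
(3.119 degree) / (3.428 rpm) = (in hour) 4.212e-05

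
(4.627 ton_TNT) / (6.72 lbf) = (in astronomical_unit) 0.004329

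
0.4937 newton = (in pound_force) 0.111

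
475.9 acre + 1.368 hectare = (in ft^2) 2.088e+07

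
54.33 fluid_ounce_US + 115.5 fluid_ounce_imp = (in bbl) 0.03075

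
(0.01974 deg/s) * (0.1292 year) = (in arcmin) 4.826e+06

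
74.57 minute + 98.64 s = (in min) 76.21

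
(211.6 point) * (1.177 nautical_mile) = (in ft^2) 1751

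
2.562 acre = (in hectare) 1.037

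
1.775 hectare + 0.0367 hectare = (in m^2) 1.812e+04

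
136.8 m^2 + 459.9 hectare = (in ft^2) 4.95e+07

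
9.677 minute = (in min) 9.677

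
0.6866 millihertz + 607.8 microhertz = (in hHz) 1.294e-05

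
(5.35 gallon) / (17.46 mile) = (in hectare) 7.207e-11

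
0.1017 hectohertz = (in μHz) 1.017e+07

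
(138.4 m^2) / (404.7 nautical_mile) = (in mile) 1.147e-07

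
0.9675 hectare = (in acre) 2.391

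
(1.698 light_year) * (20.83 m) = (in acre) 8.269e+13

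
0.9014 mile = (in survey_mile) 0.9014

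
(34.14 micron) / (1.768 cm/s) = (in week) 3.193e-09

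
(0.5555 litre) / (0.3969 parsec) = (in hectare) 4.536e-24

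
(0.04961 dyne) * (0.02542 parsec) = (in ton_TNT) 0.093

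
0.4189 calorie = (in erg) 1.753e+07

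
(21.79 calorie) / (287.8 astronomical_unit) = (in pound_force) 4.76e-13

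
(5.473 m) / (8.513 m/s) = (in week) 1.063e-06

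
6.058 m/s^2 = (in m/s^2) 6.058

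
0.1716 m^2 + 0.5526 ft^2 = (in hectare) 2.229e-05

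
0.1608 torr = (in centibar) 0.02144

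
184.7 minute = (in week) 0.01832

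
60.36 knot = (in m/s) 31.05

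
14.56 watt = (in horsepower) 0.01953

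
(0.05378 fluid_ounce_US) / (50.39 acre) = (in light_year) 8.244e-28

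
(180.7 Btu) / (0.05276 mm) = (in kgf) 3.685e+08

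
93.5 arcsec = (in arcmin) 1.558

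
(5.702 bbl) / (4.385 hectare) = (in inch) 0.0008139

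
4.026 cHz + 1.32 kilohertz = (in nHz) 1.32e+12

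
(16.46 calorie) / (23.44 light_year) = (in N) 3.106e-16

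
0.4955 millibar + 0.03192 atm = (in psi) 0.4763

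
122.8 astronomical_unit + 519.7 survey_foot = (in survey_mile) 1.141e+10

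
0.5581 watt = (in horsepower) 0.0007484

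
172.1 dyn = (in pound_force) 0.0003869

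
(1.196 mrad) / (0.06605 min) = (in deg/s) 0.01729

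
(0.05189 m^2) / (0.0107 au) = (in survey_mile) 2.014e-14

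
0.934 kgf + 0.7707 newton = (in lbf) 2.232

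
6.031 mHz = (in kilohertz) 6.031e-06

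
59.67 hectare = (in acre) 147.4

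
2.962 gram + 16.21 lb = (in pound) 16.22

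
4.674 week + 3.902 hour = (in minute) 4.735e+04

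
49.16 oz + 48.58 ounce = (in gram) 2771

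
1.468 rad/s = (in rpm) 14.02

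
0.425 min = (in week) 4.216e-05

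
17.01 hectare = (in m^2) 1.701e+05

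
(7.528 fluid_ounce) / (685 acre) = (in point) 2.277e-07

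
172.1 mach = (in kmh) 2.11e+05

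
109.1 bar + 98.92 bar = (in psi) 3017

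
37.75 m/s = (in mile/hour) 84.44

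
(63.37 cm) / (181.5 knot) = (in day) 7.855e-08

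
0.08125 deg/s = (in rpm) 0.01354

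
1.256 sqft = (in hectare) 1.167e-05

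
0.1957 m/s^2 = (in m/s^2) 0.1957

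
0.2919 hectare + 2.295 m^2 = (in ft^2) 3.144e+04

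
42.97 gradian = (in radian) 0.675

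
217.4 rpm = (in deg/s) 1304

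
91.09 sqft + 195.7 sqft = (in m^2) 26.64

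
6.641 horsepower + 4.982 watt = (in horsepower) 6.648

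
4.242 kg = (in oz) 149.6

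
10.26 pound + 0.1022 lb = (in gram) 4700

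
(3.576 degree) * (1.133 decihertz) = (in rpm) 0.06753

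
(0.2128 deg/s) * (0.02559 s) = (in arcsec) 19.6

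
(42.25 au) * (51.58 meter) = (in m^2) 3.26e+14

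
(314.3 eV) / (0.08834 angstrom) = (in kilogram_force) 5.813e-07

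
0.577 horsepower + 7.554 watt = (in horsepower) 0.5871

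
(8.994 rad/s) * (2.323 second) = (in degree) 1197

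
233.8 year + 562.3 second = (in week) 1.219e+04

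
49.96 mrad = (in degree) 2.862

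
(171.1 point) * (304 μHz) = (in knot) 3.567e-05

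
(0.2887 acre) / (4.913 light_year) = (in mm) 2.514e-11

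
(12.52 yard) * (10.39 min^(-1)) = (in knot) 3.854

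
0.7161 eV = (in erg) 1.147e-12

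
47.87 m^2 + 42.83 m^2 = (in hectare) 0.00907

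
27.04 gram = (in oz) 0.9538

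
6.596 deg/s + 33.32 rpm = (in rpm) 34.42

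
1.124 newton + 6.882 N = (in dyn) 8.006e+05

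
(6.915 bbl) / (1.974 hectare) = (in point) 0.1579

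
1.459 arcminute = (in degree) 0.02432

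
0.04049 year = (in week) 2.111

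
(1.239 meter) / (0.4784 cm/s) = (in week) 0.0004282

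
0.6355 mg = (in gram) 0.0006355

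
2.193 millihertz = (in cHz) 0.2193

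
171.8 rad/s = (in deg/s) 9843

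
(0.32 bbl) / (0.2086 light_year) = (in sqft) 2.775e-16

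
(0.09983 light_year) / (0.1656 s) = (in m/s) 5.703e+15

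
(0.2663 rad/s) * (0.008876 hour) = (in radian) 8.509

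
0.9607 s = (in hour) 0.0002669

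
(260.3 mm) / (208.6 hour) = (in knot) 6.738e-07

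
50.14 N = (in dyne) 5.014e+06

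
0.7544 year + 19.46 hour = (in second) 2.386e+07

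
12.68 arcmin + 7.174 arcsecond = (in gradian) 0.237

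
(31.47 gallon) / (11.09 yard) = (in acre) 2.903e-06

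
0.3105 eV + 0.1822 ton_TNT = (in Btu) 7.225e+05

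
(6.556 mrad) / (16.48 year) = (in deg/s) 7.228e-10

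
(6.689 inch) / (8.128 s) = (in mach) 6.139e-05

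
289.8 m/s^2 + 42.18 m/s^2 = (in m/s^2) 332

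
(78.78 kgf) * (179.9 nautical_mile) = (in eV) 1.607e+27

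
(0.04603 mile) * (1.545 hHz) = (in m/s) 1.145e+04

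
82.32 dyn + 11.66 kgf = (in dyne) 1.143e+07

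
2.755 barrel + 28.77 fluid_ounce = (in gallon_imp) 96.54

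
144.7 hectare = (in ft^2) 1.558e+07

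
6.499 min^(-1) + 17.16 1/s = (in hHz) 0.1727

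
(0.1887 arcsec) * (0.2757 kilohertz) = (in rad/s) 0.0002522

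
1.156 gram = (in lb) 0.002549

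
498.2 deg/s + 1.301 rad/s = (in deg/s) 572.7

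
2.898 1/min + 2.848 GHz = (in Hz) 2.848e+09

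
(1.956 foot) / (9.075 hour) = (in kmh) 6.57e-05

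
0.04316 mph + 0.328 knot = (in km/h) 0.6769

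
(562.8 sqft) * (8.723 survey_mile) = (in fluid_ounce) 2.482e+10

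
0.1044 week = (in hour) 17.54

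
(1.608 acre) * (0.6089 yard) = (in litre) 3.623e+06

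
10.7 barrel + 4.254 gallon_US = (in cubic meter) 1.717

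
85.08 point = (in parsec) 9.727e-19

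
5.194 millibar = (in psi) 0.07533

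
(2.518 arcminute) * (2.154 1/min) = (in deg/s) 0.001507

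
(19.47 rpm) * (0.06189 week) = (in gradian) 4.859e+06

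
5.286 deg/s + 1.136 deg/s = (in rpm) 1.07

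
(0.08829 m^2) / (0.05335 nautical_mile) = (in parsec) 2.896e-20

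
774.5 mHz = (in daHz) 0.07745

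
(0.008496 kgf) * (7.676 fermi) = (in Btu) 6.062e-19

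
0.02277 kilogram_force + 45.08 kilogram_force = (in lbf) 99.43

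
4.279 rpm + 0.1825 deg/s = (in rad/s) 0.4513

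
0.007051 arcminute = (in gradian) 0.0001306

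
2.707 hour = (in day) 0.1128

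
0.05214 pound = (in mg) 2.365e+04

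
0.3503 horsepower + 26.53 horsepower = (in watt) 2.004e+04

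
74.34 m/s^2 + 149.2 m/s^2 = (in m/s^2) 223.5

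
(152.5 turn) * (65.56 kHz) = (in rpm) 5.999e+08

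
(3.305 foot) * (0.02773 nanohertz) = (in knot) 5.43e-11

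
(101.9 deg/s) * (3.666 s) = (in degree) 373.6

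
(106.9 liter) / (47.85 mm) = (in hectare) 0.0002234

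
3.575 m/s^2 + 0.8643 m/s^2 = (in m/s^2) 4.439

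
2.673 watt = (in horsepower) 0.003585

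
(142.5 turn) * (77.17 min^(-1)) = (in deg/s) 6.598e+04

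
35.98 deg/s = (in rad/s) 0.628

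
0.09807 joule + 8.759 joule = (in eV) 5.528e+19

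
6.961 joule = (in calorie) 1.664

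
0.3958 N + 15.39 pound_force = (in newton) 68.85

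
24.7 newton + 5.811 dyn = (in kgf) 2.519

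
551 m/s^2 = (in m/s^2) 551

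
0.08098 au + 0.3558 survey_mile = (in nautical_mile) 6.541e+06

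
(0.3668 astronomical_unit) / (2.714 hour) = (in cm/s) 5.616e+08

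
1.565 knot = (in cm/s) 80.51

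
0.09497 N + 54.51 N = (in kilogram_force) 5.568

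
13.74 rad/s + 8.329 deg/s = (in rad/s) 13.89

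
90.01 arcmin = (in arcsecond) 5401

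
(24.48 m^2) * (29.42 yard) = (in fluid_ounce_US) 2.227e+07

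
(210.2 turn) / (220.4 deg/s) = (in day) 0.003974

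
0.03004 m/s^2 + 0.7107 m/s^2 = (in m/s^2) 0.7407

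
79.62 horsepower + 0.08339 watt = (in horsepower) 79.62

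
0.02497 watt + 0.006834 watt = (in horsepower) 4.265e-05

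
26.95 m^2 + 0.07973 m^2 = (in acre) 0.006679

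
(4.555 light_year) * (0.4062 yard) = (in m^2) 1.601e+16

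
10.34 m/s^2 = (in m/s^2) 10.34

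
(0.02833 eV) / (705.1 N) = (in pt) 1.825e-20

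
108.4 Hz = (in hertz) 108.4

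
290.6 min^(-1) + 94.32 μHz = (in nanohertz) 4.843e+09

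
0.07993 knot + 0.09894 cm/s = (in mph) 0.0942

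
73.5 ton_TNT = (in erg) 3.075e+18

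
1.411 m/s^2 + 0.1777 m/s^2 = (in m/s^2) 1.589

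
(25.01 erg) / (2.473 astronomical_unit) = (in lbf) 1.52e-18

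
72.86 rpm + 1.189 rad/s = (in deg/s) 505.3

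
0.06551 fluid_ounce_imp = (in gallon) 0.0004917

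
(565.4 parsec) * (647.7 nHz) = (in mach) 3.319e+10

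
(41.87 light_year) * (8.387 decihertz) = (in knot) 6.458e+17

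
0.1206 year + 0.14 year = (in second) 8.218e+06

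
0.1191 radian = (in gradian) 7.582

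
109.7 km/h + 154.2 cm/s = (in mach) 0.09402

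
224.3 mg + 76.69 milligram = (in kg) 0.000301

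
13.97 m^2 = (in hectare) 0.001397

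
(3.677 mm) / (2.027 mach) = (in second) 5.327e-06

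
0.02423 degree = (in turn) 6.731e-05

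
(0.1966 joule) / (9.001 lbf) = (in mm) 4.91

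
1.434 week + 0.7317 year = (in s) 2.394e+07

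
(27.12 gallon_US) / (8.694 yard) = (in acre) 3.191e-06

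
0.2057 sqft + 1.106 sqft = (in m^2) 0.1219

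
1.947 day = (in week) 0.2781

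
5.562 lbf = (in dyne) 2.474e+06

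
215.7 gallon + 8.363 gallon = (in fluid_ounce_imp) 2.985e+04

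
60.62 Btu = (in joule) 6.396e+04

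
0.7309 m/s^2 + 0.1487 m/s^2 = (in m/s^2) 0.8796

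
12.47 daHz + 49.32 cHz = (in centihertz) 1.252e+04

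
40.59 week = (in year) 0.7784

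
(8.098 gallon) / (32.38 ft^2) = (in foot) 0.03343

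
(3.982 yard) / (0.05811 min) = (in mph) 2.336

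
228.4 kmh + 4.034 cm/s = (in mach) 0.1864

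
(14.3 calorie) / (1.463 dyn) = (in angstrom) 4.09e+16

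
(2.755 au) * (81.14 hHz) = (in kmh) 1.204e+16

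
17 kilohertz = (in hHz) 170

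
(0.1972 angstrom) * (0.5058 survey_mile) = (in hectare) 1.605e-12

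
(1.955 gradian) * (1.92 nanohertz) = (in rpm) 5.63e-10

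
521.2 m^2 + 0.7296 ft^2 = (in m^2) 521.3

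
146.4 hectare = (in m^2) 1.464e+06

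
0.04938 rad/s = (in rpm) 0.4715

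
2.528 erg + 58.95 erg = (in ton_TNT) 1.469e-15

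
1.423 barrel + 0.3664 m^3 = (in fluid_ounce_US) 2.004e+04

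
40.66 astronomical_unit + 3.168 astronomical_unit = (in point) 1.859e+16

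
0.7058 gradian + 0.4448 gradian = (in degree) 1.036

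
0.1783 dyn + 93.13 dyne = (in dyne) 93.31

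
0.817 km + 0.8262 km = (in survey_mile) 1.021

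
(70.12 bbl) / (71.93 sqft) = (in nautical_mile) 0.0009008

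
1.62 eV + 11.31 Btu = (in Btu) 11.31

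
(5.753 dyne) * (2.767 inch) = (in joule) 4.043e-06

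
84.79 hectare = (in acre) 209.5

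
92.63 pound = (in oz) 1482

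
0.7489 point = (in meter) 0.0002642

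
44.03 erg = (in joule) 4.403e-06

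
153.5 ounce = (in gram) 4352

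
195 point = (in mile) 4.275e-05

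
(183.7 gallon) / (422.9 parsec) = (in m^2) 5.329e-20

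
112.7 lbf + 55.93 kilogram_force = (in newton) 1050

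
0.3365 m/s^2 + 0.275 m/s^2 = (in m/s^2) 0.6115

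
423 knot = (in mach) 0.6391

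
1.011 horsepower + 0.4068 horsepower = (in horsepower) 1.418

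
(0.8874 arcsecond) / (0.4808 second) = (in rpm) 8.545e-05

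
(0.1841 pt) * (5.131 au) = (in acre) 1.232e+04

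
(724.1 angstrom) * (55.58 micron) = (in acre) 9.945e-16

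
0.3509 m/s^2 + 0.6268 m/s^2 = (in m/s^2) 0.9777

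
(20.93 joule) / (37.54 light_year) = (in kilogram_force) 6.009e-18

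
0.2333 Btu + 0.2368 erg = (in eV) 1.536e+21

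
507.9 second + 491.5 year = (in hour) 4.306e+06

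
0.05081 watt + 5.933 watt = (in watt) 5.984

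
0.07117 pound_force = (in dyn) 3.166e+04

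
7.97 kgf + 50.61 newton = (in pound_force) 28.95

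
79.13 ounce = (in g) 2243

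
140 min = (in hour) 2.333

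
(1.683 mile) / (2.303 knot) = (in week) 0.00378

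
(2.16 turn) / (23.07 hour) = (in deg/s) 0.009363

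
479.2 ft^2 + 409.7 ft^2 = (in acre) 0.02041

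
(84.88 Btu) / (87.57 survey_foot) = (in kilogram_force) 342.1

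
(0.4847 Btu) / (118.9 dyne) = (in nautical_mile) 232.2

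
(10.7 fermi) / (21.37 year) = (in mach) 4.663e-26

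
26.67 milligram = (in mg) 26.67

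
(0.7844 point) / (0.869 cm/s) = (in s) 0.03184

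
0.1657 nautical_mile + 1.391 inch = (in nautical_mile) 0.1657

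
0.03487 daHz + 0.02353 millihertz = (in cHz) 34.87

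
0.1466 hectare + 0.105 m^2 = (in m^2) 1466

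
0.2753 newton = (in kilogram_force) 0.02807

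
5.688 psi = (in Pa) 3.922e+04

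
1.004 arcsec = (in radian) 4.868e-06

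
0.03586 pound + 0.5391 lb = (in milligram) 2.608e+05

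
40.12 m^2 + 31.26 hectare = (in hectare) 31.26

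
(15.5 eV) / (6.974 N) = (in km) 3.561e-22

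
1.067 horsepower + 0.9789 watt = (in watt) 796.6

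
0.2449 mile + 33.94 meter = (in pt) 1.213e+06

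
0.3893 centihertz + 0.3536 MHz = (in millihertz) 3.536e+08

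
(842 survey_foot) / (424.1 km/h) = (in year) 6.908e-08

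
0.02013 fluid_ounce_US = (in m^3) 5.953e-07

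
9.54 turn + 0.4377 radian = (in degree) 3459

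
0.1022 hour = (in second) 367.9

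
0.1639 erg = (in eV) 1.023e+11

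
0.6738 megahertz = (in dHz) 6.738e+06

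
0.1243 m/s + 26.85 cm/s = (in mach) 0.001154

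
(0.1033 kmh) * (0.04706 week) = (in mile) 0.5075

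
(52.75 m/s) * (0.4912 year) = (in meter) 8.171e+08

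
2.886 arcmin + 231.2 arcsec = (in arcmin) 6.739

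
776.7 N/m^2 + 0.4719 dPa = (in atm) 0.007666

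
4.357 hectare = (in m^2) 4.357e+04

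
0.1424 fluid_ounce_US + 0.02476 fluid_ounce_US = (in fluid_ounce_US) 0.1672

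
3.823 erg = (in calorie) 9.137e-08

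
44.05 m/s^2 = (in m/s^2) 44.05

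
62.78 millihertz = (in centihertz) 6.278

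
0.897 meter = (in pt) 2543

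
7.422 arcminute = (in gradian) 0.1374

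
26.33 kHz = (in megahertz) 0.02633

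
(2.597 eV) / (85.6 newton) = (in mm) 4.861e-18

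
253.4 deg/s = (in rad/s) 4.423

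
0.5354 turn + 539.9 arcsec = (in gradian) 214.3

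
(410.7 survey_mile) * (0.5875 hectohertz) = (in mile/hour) 8.686e+07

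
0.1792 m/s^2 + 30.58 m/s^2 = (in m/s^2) 30.76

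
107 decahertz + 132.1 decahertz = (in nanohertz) 2.391e+12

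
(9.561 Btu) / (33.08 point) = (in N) 8.644e+05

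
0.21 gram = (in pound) 0.000463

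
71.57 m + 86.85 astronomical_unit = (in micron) 1.299e+19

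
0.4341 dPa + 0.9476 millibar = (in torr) 0.7111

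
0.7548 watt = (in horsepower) 0.001012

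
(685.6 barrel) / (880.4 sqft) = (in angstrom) 1.333e+10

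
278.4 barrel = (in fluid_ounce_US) 1.497e+06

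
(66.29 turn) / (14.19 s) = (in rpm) 280.3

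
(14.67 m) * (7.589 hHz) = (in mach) 32.7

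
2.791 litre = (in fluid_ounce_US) 94.37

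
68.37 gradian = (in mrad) 1074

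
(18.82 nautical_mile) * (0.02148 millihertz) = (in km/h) 2.695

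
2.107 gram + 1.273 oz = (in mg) 3.82e+04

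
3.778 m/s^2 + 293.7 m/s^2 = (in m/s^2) 297.5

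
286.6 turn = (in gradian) 1.146e+05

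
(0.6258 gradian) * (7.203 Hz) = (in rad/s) 0.07081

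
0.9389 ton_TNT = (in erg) 3.928e+16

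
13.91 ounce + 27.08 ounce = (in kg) 1.162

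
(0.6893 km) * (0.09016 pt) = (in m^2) 0.02192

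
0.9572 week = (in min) 9649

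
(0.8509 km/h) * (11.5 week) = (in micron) 1.644e+12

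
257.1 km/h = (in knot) 138.8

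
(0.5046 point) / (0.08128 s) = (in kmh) 0.007884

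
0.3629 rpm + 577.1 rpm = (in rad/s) 60.47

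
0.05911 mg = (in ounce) 2.085e-06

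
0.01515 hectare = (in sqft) 1631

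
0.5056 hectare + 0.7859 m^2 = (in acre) 1.25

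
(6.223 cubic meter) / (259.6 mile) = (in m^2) 1.49e-05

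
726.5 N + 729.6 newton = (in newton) 1456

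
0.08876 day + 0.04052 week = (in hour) 8.938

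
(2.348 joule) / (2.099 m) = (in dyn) 1.119e+05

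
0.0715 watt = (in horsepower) 9.588e-05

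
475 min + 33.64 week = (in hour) 5659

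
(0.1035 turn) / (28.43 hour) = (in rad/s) 6.354e-06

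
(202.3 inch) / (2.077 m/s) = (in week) 4.091e-06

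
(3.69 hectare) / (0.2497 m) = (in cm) 1.478e+07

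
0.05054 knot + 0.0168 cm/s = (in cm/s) 2.617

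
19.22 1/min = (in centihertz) 32.03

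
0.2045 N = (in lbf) 0.04597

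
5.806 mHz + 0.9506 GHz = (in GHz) 0.9506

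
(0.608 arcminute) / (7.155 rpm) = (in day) 2.732e-09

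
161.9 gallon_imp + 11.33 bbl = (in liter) 2537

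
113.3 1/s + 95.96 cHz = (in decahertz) 11.43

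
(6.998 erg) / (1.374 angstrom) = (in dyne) 5.093e+08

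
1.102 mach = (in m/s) 375.2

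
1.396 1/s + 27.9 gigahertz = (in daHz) 2.79e+09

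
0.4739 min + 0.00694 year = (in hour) 60.8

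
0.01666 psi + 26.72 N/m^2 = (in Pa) 141.6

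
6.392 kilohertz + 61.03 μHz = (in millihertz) 6.392e+06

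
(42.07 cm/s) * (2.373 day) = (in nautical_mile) 46.57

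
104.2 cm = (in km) 0.001042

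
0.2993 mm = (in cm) 0.02993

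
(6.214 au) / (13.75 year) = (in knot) 4167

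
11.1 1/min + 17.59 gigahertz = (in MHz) 1.759e+04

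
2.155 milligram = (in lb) 4.751e-06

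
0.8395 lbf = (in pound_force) 0.8395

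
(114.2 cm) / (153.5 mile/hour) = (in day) 1.926e-07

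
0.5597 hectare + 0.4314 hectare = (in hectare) 0.9911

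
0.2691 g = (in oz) 0.009492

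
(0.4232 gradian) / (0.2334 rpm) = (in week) 4.497e-07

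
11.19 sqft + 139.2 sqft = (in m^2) 13.97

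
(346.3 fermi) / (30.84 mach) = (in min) 5.496e-19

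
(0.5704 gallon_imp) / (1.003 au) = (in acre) 4.27e-18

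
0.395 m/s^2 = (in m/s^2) 0.395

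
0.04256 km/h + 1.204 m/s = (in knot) 2.363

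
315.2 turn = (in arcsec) 4.085e+08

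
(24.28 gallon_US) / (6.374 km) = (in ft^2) 0.0001552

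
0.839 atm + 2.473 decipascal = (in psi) 12.33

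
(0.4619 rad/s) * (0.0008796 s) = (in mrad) 0.4063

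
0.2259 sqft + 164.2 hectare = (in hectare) 164.2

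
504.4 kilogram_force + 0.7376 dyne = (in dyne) 4.946e+08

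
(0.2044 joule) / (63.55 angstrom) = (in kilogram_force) 3.28e+06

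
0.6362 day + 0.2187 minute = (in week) 0.09091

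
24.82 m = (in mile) 0.01542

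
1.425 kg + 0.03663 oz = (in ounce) 50.3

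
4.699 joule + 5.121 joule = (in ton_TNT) 2.347e-09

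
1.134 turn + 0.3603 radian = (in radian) 7.485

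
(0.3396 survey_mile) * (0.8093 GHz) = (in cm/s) 4.423e+13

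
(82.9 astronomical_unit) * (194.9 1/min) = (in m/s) 4.028e+13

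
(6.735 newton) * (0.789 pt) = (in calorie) 0.000448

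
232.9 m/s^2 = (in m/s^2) 232.9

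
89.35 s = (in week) 0.0001477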